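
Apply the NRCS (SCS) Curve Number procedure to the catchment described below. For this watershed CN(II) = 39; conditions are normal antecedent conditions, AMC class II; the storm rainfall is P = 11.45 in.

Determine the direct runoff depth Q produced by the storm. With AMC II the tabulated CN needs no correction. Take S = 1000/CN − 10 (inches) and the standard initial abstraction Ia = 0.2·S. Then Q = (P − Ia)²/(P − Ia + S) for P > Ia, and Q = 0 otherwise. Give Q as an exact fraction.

Average conditions: CN = 39 (no AMC adjustment).
S = 1000/39 − 10 = 610/39 in ≈ 15.641 in
Initial abstraction Ia = S/5 = (610/39)/5 = 122/39 ≈ 3.128 in
P − Ia = 11.450 − 3.128 = 6491/780 ≈ 8.322 in (> 0, runoff occurs)
Runoff Q = (P−Ia)²/(P−Ia+S) = (8.322)²/(8.322+15.641) = 42133081/14578980 ≈ 2.890 in

Q = 42133081/14578980 in ≈ 2.890 in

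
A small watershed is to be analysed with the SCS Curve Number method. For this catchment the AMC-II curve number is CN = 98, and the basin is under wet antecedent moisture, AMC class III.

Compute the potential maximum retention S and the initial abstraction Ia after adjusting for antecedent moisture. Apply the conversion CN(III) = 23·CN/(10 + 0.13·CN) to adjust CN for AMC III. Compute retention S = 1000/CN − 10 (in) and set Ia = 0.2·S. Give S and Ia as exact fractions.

S = 100/1127 in ≈ 0.089 in; Ia = 20/1127 in ≈ 0.018 in

Adjust CN=98 to AMC III: 23·98/(10 + 0.13·98) → 2254 ÷ (1137/50) = 112700/1137 ≈ 99.120
Max retention: S = 1000/(112700/1137) − 10 = 100/1127 in (≈ 0.089 in)
Ia = 0.2S: 0.2·0.089 = 0.018 in (exactly 20/1127)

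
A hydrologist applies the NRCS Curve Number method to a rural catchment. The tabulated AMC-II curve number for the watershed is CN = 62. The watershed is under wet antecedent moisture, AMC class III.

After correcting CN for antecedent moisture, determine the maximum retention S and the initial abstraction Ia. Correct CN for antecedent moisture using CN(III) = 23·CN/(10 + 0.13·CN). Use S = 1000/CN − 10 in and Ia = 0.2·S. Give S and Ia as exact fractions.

S = 1900/713 in ≈ 2.665 in; Ia = 380/713 in ≈ 0.533 in

CN(III) from CN(II)=62: (23·62)/(10 + 0.13·62) = 71300/903 ≈ 78.959
S = 1000/(71300/903) − 10 = 1900/713 in ≈ 2.665 in
Ia = 0.2S: 0.2·2.665 = 0.533 in (exactly 380/713)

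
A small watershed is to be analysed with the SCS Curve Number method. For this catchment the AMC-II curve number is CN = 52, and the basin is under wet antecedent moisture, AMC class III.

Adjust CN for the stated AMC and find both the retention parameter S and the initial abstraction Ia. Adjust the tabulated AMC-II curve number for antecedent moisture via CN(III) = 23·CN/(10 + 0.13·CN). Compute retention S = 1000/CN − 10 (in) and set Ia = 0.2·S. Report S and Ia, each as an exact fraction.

S = 1200/299 in ≈ 4.013 in; Ia = 240/299 in ≈ 0.803 in

Wet (AMC III): CN(III) = 23·52/(10 + 0.13·52) = 1196/(419/25) = 29900/419 ≈ 71.360
Retention S: 1000/CN − 10 with CN=71.360 → S = 1200/299 ≈ 4.013 in
Initial abstraction Ia = S/5 = (1200/299)/5 = 240/299 ≈ 0.803 in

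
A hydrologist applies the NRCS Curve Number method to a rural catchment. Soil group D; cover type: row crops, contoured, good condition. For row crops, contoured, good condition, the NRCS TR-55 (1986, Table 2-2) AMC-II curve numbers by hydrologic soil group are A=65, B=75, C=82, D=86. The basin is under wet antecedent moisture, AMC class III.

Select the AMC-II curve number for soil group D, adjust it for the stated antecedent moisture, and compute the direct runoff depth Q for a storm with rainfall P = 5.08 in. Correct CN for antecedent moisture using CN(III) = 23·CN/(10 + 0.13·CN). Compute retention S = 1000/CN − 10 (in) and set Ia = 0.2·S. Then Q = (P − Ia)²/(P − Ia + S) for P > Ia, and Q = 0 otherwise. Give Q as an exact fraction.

NRCS table: row crops, contoured, good condition, soil group D → CN(II) = 86
Adjust CN=86 to AMC III: 23·86/(10 + 0.13·86) → 1978 ÷ (1059/50) = 98900/1059 ≈ 93.390
S = 1000/(98900/1059) − 10 = 700/989 in ≈ 0.708 in
Initial abstraction Ia = S/5 = (700/989)/5 = 140/989 ≈ 0.142 in
Since P=5.080 > Ia=0.142: effective rainfall P−Ia = 122103/24725 in
Q = (122103/24725)²/((122103/24725) + 700/989) = (14909142609/611325625)/(139603/24725) = 14909142609/3451684175 in ≈ 4.319 in

Q = 14909142609/3451684175 in ≈ 4.319 in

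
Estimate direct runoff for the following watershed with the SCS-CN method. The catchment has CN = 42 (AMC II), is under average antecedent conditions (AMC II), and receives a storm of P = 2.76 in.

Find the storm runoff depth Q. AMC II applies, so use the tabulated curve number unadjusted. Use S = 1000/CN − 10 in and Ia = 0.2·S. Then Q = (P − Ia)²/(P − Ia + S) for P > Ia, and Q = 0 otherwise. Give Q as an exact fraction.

Q = 0 in ≈ 0.000 in

AMC II — tabulated CN = 42 applies directly.
S = 1000/42 − 10 = 290/21 in ≈ 13.810 in
Ia = 0.2·(290/21) = 58/21 in ≈ 2.762 in
P = 2.760 ≤ Ia = 2.762 in: entire storm abstracted, Q = 0.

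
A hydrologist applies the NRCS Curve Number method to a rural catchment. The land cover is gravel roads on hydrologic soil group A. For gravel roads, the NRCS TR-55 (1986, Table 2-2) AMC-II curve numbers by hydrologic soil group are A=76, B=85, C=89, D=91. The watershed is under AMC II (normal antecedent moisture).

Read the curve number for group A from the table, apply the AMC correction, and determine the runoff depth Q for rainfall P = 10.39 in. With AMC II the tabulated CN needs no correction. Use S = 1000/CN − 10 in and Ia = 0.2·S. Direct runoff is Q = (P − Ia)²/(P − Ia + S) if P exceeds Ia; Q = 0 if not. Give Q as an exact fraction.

Q = 343768681/46627900 in ≈ 7.373 in

NRCS table: gravel roads, soil group A → CN(II) = 76
AMC II — tabulated CN = 76 applies directly.
S = 1000/76 − 10 = 60/19 in ≈ 3.158 in
Ia = 0.2S: 0.2·3.158 = 0.632 in (exactly 12/19)
Since P=10.390 > Ia=0.632: effective rainfall P−Ia = 18541/1900 in
Runoff Q = (P−Ia)²/(P−Ia+S) = (9.758)²/(9.758+3.158) = 343768681/46627900 ≈ 7.373 in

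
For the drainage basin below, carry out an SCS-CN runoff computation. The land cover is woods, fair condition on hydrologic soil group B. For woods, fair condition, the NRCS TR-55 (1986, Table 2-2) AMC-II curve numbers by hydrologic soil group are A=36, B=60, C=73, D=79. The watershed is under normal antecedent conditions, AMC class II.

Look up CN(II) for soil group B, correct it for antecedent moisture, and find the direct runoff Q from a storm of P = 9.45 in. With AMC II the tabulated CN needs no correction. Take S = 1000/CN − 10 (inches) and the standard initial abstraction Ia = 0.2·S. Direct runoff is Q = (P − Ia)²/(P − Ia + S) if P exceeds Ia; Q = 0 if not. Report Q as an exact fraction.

Q = 237169/53220 in ≈ 4.456 in

NRCS table: woods, fair condition, soil group B → CN(II) = 60
Average conditions: CN = 60 (no AMC adjustment).
Retention S: 1000/CN − 10 with CN=60.000 → S = 20/3 ≈ 6.667 in
Ia = 0.2S: 0.2·6.667 = 1.333 in (exactly 4/3)
Since P=9.450 > Ia=1.333: effective rainfall P−Ia = 487/60 in
Q = (487/60)²/((487/60) + 20/3) = (237169/3600)/(887/60) = 237169/53220 in ≈ 4.456 in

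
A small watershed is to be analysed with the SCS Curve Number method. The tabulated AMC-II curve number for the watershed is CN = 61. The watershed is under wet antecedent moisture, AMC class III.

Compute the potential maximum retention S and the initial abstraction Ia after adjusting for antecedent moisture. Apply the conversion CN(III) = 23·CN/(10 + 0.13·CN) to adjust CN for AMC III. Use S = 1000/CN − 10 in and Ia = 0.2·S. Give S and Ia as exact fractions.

S = 3900/1403 in ≈ 2.780 in; Ia = 780/1403 in ≈ 0.556 in

Wet (AMC III): CN(III) = 23·61/(10 + 0.13·61) = 1403/(1793/100) = 140300/1793 ≈ 78.249
Retention S: 1000/CN − 10 with CN=78.249 → S = 3900/1403 ≈ 2.780 in
Initial abstraction Ia = S/5 = (3900/1403)/5 = 780/1403 ≈ 0.556 in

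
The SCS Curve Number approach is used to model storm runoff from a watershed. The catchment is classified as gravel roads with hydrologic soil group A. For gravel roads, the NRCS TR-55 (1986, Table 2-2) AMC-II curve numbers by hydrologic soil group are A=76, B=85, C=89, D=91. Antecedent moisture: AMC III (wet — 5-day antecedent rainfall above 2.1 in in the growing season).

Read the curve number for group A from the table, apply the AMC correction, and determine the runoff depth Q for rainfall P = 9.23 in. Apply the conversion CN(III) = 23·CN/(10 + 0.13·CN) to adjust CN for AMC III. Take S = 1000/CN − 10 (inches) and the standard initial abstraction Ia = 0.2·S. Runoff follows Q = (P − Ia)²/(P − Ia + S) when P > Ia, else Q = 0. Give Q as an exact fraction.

NRCS table: gravel roads, soil group A → CN(II) = 76
CN(III) from CN(II)=76: (23·76)/(10 + 0.13·76) = 43700/497 ≈ 87.928
S = 1000/(43700/497) − 10 = 600/437 in ≈ 1.373 in
Initial abstraction Ia = S/5 = (600/437)/5 = 120/437 ≈ 0.275 in
P − Ia = 9.230 − 0.275 = 391351/43700 ≈ 8.955 in (> 0, runoff occurs)
Runoff Q = (P−Ia)²/(P−Ia+S) = (8.955)²/(8.955+1.373) = 153155605201/19724038700 ≈ 7.765 in

Q = 153155605201/19724038700 in ≈ 7.765 in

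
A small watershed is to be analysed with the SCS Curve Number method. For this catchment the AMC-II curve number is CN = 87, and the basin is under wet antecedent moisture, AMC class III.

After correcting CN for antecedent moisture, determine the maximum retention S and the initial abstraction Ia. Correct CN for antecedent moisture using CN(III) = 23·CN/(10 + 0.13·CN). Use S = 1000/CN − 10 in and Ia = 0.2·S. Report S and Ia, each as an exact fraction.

CN(III) from CN(II)=87: (23·87)/(10 + 0.13·87) = 200100/2131 ≈ 93.900
Retention S: 1000/CN − 10 with CN=93.900 → S = 1300/2001 ≈ 0.650 in
Initial abstraction Ia = S/5 = (1300/2001)/5 = 260/2001 ≈ 0.130 in

S = 1300/2001 in ≈ 0.650 in; Ia = 260/2001 in ≈ 0.130 in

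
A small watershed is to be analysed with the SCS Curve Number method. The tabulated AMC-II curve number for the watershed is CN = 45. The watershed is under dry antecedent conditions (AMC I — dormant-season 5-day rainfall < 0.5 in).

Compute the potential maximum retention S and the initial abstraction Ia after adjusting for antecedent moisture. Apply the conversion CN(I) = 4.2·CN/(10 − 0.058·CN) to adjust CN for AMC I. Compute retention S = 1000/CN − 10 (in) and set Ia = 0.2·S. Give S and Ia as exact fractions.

S = 5500/189 in ≈ 29.101 in; Ia = 1100/189 in ≈ 5.820 in

CN(I) from CN(II)=45: (4.2·45)/(10 − 0.058·45) = 18900/739 ≈ 25.575
S = 1000/(18900/739) − 10 = 5500/189 in ≈ 29.101 in
Ia = 0.2·(5500/189) = 1100/189 in ≈ 5.820 in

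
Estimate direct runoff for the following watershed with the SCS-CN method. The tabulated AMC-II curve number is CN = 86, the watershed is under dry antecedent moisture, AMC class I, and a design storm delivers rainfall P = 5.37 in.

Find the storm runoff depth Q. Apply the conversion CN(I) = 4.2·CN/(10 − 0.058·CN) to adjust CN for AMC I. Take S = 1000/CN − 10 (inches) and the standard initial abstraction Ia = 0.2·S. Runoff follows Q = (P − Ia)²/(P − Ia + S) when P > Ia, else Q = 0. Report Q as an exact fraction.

Q = 3513288529/1409621700 in ≈ 2.492 in

Adjust CN=86 to AMC I: 4.2·86/(10 − 0.058·86) → (1806/5) ÷ (1253/250) = 12900/179 ≈ 72.067
Retention S: 1000/CN − 10 with CN=72.067 → S = 500/129 ≈ 3.876 in
Initial abstraction Ia = S/5 = (500/129)/5 = 100/129 ≈ 0.775 in
P − Ia = 5.370 − 0.775 = 59273/12900 ≈ 4.595 in (> 0, runoff occurs)
Q = (59273/12900)²/((59273/12900) + 500/129) = (3513288529/166410000)/(109273/12900) = 3513288529/1409621700 in ≈ 2.492 in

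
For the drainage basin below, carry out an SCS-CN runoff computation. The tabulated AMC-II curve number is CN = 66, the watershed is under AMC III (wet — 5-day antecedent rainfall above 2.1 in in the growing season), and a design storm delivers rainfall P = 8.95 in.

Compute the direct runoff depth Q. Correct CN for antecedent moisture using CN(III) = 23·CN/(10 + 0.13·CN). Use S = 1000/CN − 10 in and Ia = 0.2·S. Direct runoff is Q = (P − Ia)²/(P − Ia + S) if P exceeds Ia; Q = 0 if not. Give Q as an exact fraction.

Wet (AMC III): CN(III) = 23·66/(10 + 0.13·66) = 1518/(929/50) = 75900/929 ≈ 81.701
S = 1000/(75900/929) − 10 = 1700/759 in ≈ 2.240 in
Ia = 0.2·(1700/759) = 340/759 in ≈ 0.448 in
P − Ia = 8.950 − 0.448 = 129061/15180 ≈ 8.502 in (> 0, runoff occurs)
Q: (129061/15180)² ÷ (163061/15180) = 16656741721/2475265980 in (≈ 6.729 in)

Q = 16656741721/2475265980 in ≈ 6.729 in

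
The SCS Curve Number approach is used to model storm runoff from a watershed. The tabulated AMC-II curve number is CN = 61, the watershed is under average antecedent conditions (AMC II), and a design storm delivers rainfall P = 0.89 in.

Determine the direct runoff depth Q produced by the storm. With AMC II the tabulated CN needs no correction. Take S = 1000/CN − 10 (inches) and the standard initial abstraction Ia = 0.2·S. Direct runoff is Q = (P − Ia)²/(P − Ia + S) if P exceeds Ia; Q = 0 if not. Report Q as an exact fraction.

AMC II — tabulated CN = 61 applies directly.
Max retention: S = 1000/61 − 10 = 390/61 in (≈ 6.393 in)
Initial abstraction Ia = S/5 = (390/61)/5 = 78/61 ≈ 1.279 in
P = 0.890 ≤ Ia = 1.279 in: entire storm abstracted, Q = 0.

Q = 0 in ≈ 0.000 in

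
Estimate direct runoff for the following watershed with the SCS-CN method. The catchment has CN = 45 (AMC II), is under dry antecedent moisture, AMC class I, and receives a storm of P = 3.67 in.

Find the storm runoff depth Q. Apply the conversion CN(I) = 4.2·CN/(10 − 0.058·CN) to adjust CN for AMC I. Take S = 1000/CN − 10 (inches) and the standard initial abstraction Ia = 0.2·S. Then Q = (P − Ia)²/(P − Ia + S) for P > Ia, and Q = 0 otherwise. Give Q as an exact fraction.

CN(I) from CN(II)=45: (4.2·45)/(10 − 0.058·45) = 18900/739 ≈ 25.575
S = 1000/(18900/739) − 10 = 5500/189 in ≈ 29.101 in
Ia = 0.2·(5500/189) = 1100/189 in ≈ 5.820 in
P = 3.670 ≤ Ia = 5.820 in: entire storm abstracted, Q = 0.

Q = 0 in ≈ 0.000 in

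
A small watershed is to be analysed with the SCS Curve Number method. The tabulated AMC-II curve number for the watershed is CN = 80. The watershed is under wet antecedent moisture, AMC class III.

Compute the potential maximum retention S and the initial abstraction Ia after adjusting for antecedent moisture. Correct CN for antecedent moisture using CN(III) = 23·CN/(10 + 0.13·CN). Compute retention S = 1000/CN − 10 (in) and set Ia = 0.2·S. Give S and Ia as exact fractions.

Wet (AMC III): CN(III) = 23·80/(10 + 0.13·80) = 1840/(102/5) = 4600/51 ≈ 90.196
S = 1000/(4600/51) − 10 = 25/23 in ≈ 1.087 in
Ia = 0.2·(25/23) = 5/23 in ≈ 0.217 in

S = 25/23 in ≈ 1.087 in; Ia = 5/23 in ≈ 0.217 in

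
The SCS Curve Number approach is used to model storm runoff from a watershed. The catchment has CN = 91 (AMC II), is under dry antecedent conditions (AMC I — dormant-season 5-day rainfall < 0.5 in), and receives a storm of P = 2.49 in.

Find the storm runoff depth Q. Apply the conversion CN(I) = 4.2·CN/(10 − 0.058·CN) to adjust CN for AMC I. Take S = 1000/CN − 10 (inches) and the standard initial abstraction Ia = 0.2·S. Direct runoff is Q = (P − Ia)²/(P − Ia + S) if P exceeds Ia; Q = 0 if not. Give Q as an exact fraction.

Adjust CN=91 to AMC I: 4.2·91/(10 − 0.058·91) → (1911/5) ÷ (2361/500) = 63700/787 ≈ 80.940
Max retention: S = 1000/(63700/787) − 10 = 1500/637 in (≈ 2.355 in)
Initial abstraction Ia = S/5 = (1500/637)/5 = 300/637 ≈ 0.471 in
P − Ia = 2.490 − 0.471 = 128613/63700 ≈ 2.019 in (> 0, runoff occurs)
Q = (128613/63700)²/((128613/63700) + 1500/637) = (16541303769/4057690000)/(278613/63700) = 1837922641/1971960900 in ≈ 0.932 in

Q = 1837922641/1971960900 in ≈ 0.932 in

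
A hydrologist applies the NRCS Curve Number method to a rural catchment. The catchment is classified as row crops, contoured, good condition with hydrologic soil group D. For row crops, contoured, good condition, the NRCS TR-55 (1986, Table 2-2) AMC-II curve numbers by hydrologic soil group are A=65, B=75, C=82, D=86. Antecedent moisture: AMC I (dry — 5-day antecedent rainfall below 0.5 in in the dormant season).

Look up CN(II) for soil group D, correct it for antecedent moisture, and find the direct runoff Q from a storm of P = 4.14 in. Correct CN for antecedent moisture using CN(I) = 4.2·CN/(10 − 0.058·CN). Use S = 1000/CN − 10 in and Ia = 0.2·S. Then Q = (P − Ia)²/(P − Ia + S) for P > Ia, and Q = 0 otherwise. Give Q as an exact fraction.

Q = 471020209/301234350 in ≈ 1.564 in

NRCS table: row crops, contoured, good condition, soil group D → CN(II) = 86
Adjust CN=86 to AMC I: 4.2·86/(10 − 0.058·86) → (1806/5) ÷ (1253/250) = 12900/179 ≈ 72.067
Retention S: 1000/CN − 10 with CN=72.067 → S = 500/129 ≈ 3.876 in
Ia = 0.2S: 0.2·3.876 = 0.775 in (exactly 100/129)
Excess rainfall: 4.140 − 0.775 = 3.365 in; P > Ia so Q > 0
Q: (21703/6450)² ÷ (46703/6450) = 471020209/301234350 in (≈ 1.564 in)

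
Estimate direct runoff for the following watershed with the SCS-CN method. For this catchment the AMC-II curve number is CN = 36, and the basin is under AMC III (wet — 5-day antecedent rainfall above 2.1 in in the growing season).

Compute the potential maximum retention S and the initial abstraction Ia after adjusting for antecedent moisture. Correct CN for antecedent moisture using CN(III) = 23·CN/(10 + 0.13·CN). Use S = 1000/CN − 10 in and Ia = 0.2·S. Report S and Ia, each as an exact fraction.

S = 1600/207 in ≈ 7.729 in; Ia = 320/207 in ≈ 1.546 in

Wet (AMC III): CN(III) = 23·36/(10 + 0.13·36) = 828/(367/25) = 20700/367 ≈ 56.403
Retention S: 1000/CN − 10 with CN=56.403 → S = 1600/207 ≈ 7.729 in
Ia = 0.2S: 0.2·7.729 = 1.546 in (exactly 320/207)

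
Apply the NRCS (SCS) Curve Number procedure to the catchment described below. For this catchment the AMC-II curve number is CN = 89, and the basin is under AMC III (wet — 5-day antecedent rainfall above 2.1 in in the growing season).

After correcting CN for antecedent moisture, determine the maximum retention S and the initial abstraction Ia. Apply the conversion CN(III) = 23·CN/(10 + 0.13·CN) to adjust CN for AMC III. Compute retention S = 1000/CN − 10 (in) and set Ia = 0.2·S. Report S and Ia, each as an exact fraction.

S = 1100/2047 in ≈ 0.537 in; Ia = 220/2047 in ≈ 0.107 in

CN(III) from CN(II)=89: (23·89)/(10 + 0.13·89) = 204700/2157 ≈ 94.900
Max retention: S = 1000/(204700/2157) − 10 = 1100/2047 in (≈ 0.537 in)
Ia = 0.2S: 0.2·0.537 = 0.107 in (exactly 220/2047)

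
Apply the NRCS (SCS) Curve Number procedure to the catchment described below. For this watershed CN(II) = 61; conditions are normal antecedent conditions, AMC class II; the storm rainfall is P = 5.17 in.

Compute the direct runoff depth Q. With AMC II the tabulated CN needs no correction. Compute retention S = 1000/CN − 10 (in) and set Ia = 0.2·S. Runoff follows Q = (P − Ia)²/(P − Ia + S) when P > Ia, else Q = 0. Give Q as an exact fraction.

CN(II) = 61; AMC II needs no correction.
Retention S: 1000/CN − 10 with CN=61.000 → S = 390/61 ≈ 6.393 in
Initial abstraction Ia = S/5 = (390/61)/5 = 78/61 ≈ 1.279 in
Excess rainfall: 5.170 − 1.279 = 3.891 in; P > Ia so Q > 0
Q = (23737/6100)²/((23737/6100) + 390/61) = (563445169/37210000)/(62737/6100) = 563445169/382695700 in ≈ 1.472 in

Q = 563445169/382695700 in ≈ 1.472 in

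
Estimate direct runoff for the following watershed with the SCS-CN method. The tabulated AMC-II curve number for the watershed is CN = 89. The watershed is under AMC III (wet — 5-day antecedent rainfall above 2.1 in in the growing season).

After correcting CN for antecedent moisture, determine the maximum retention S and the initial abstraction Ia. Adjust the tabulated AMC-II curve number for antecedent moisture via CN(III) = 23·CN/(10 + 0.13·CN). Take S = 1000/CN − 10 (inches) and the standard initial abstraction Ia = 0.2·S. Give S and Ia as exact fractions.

Wet (AMC III): CN(III) = 23·89/(10 + 0.13·89) = 2047/(2157/100) = 204700/2157 ≈ 94.900
Retention S: 1000/CN − 10 with CN=94.900 → S = 1100/2047 ≈ 0.537 in
Initial abstraction Ia = S/5 = (1100/2047)/5 = 220/2047 ≈ 0.107 in

S = 1100/2047 in ≈ 0.537 in; Ia = 220/2047 in ≈ 0.107 in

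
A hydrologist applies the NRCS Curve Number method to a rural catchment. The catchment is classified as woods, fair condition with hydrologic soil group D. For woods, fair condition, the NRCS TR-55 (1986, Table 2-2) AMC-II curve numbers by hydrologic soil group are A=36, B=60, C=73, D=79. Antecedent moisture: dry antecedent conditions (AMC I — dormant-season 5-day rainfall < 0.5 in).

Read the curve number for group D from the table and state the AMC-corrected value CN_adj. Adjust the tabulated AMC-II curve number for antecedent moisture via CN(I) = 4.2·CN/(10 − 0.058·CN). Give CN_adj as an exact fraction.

NRCS table: woods, fair condition, soil group D → CN(II) = 79
Dry (AMC I): CN(I) = 4.2·79/(10 − 0.058·79) = (1659/5)/(2709/500) = 7900/129 ≈ 61.240

CN_adj = 7900/129 ≈ 61.240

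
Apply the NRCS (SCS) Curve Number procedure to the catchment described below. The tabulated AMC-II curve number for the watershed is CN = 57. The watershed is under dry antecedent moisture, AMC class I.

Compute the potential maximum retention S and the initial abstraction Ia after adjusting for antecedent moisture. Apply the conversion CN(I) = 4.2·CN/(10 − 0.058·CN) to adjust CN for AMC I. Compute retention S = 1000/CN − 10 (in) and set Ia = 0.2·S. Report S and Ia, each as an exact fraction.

S = 21500/1197 in ≈ 17.962 in; Ia = 4300/1197 in ≈ 3.592 in

Adjust CN=57 to AMC I: 4.2·57/(10 − 0.058·57) → (1197/5) ÷ (3347/500) = 119700/3347 ≈ 35.763
Max retention: S = 1000/(119700/3347) − 10 = 21500/1197 in (≈ 17.962 in)
Ia = 0.2S: 0.2·17.962 = 3.592 in (exactly 4300/1197)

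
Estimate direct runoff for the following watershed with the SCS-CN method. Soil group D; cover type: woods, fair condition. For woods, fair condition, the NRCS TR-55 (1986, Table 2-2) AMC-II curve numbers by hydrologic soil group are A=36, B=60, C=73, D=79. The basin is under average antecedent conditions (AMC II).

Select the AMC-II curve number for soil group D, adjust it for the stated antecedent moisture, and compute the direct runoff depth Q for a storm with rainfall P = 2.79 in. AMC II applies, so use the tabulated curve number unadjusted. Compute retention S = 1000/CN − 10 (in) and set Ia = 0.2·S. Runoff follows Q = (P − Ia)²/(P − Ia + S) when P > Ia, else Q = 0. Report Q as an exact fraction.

Q = 106100427/102281300 in ≈ 1.037 in

NRCS table: woods, fair condition, soil group D → CN(II) = 79
AMC II — tabulated CN = 79 applies directly.
Retention S: 1000/CN − 10 with CN=79.000 → S = 210/79 ≈ 2.658 in
Ia = 0.2·(210/79) = 42/79 in ≈ 0.532 in
Excess rainfall: 2.790 − 0.532 = 2.258 in; P > Ia so Q > 0
Q = (17841/7900)²/((17841/7900) + 210/79) = (318301281/62410000)/(38841/7900) = 106100427/102281300 in ≈ 1.037 in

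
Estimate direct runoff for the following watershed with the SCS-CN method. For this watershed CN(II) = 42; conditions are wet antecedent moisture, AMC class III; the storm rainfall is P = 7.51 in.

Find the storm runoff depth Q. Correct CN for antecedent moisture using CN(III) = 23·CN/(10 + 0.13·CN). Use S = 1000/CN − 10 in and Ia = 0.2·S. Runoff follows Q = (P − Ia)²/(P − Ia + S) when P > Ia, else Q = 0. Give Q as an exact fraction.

Q = 92862201289/28725603900 in ≈ 3.233 in

Adjust CN=42 to AMC III: 23·42/(10 + 0.13·42) → 966 ÷ (773/50) = 48300/773 ≈ 62.484
Retention S: 1000/CN − 10 with CN=62.484 → S = 2900/483 ≈ 6.004 in
Ia = 0.2·(2900/483) = 580/483 in ≈ 1.201 in
P − Ia = 7.510 − 1.201 = 304733/48300 ≈ 6.309 in (> 0, runoff occurs)
Q: (304733/48300)² ÷ (594733/48300) = 92862201289/28725603900 in (≈ 3.233 in)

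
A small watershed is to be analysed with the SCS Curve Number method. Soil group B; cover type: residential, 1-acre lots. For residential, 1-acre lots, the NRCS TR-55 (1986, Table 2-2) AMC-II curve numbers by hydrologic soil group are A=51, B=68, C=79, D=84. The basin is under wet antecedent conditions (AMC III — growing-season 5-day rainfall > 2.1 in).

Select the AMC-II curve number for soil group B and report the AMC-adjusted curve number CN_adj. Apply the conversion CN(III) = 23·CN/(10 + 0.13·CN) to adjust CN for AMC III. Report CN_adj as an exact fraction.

CN_adj = 39100/471 ≈ 83.015

NRCS table: residential, 1-acre lots, soil group B → CN(II) = 68
CN(III) from CN(II)=68: (23·68)/(10 + 0.13·68) = 39100/471 ≈ 83.015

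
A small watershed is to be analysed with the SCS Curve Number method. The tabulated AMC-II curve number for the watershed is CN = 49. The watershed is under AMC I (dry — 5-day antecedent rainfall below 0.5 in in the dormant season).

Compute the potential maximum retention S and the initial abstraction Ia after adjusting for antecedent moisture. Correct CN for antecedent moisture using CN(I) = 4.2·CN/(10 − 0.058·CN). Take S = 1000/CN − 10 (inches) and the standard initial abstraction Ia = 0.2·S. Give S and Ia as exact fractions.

CN(I) from CN(II)=49: (4.2·49)/(10 − 0.058·49) = 34300/1193 ≈ 28.751
S = 1000/(34300/1193) − 10 = 8500/343 in ≈ 24.781 in
Initial abstraction Ia = S/5 = (8500/343)/5 = 1700/343 ≈ 4.956 in

S = 8500/343 in ≈ 24.781 in; Ia = 1700/343 in ≈ 4.956 in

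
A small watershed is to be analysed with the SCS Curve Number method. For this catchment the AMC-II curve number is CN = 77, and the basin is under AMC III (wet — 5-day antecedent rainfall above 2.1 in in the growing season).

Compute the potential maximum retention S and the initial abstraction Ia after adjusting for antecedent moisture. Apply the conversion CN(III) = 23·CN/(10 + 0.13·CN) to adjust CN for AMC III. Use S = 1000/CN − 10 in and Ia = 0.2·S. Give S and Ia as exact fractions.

Adjust CN=77 to AMC III: 23·77/(10 + 0.13·77) → 1771 ÷ (2001/100) = 7700/87 ≈ 88.506
Retention S: 1000/CN − 10 with CN=88.506 → S = 100/77 ≈ 1.299 in
Initial abstraction Ia = S/5 = (100/77)/5 = 20/77 ≈ 0.260 in

S = 100/77 in ≈ 1.299 in; Ia = 20/77 in ≈ 0.260 in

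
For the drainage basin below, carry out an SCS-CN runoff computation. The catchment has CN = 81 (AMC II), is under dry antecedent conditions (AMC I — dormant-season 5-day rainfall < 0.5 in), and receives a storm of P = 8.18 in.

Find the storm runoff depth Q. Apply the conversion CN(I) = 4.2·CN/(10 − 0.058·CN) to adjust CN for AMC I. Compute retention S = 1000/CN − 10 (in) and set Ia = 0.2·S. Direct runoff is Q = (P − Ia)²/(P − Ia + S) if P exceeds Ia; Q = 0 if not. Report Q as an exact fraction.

Q = 360851302681/91489050450 in ≈ 3.944 in

Dry (AMC I): CN(I) = 4.2·81/(10 − 0.058·81) = (1701/5)/(2651/500) = 170100/2651 ≈ 64.164
Max retention: S = 1000/(170100/2651) − 10 = 9500/1701 in (≈ 5.585 in)
Initial abstraction Ia = S/5 = (9500/1701)/5 = 1900/1701 ≈ 1.117 in
P − Ia = 8.180 − 1.117 = 600709/85050 ≈ 7.063 in (> 0, runoff occurs)
Q = (600709/85050)²/((600709/85050) + 9500/1701) = (360851302681/7233502500)/(1075709/85050) = 360851302681/91489050450 in ≈ 3.944 in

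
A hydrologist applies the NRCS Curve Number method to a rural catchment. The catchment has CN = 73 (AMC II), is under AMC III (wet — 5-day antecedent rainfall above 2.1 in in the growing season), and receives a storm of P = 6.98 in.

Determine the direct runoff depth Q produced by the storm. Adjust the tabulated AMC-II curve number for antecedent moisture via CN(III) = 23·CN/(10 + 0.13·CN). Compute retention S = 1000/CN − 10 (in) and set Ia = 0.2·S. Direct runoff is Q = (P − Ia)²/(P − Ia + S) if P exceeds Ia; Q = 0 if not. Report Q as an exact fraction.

Q = 312448578841/58258865450 in ≈ 5.363 in

CN(III) from CN(II)=73: (23·73)/(10 + 0.13·73) = 167900/1949 ≈ 86.147
Max retention: S = 1000/(167900/1949) − 10 = 2700/1679 in (≈ 1.608 in)
Ia = 0.2·(2700/1679) = 540/1679 in ≈ 0.322 in
Since P=6.980 > Ia=0.322: effective rainfall P−Ia = 558971/83950 in
Q = (558971/83950)²/((558971/83950) + 2700/1679) = (312448578841/7047602500)/(693971/83950) = 312448578841/58258865450 in ≈ 5.363 in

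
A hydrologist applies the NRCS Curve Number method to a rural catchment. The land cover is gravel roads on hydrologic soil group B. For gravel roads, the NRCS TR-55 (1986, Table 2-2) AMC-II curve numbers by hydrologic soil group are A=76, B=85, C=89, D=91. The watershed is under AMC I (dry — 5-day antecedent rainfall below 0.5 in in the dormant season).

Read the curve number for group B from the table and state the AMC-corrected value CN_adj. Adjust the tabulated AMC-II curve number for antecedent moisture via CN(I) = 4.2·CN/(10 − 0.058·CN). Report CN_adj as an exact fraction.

CN_adj = 11900/169 ≈ 70.414

NRCS table: gravel roads, soil group B → CN(II) = 85
CN(I) from CN(II)=85: (4.2·85)/(10 − 0.058·85) = 11900/169 ≈ 70.414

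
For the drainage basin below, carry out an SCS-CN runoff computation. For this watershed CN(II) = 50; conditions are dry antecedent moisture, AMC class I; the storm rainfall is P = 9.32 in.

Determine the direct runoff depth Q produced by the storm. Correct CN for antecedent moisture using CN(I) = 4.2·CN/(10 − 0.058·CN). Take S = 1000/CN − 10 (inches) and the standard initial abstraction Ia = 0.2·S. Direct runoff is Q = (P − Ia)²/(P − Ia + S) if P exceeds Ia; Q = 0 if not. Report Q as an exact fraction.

Adjust CN=50 to AMC I: 4.2·50/(10 − 0.058·50) → 210 ÷ (71/10) = 2100/71 ≈ 29.577
Max retention: S = 1000/(2100/71) − 10 = 500/21 in (≈ 23.810 in)
Ia = 0.2S: 0.2·23.810 = 4.762 in (exactly 100/21)
Excess rainfall: 9.320 − 4.762 = 4.558 in; P > Ia so Q > 0
Q = (2393/525)²/((2393/525) + 500/21) = (5726449/275625)/(14893/525) = 5726449/7818825 in ≈ 0.732 in

Q = 5726449/7818825 in ≈ 0.732 in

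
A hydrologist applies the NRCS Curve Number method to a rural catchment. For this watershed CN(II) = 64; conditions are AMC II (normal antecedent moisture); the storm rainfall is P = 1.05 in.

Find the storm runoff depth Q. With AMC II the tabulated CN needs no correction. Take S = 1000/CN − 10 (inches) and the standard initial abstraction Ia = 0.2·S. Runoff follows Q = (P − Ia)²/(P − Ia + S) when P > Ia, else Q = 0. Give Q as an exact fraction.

AMC II — tabulated CN = 64 applies directly.
Max retention: S = 1000/64 − 10 = 45/8 in (≈ 5.625 in)
Ia = 0.2S: 0.2·5.625 = 1.125 in (exactly 9/8)
P = 1.050 ≤ Ia = 1.125 in: entire storm abstracted, Q = 0.

Q = 0 in ≈ 0.000 in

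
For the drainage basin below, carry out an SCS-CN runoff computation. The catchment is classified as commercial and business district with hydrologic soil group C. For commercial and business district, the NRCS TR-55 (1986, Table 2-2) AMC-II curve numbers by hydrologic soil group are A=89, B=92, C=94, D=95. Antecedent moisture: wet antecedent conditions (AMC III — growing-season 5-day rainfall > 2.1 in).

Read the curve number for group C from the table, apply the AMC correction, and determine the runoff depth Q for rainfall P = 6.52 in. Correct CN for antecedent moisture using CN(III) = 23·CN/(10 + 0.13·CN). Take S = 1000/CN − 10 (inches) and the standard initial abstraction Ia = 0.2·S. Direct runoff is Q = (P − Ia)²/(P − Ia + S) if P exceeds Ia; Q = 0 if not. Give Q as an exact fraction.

Q = 30521138209/4924036075 in ≈ 6.198 in

NRCS table: commercial and business district, soil group C → CN(II) = 94
Adjust CN=94 to AMC III: 23·94/(10 + 0.13·94) → 2162 ÷ (1111/50) = 108100/1111 ≈ 97.300
S = 1000/(108100/1111) − 10 = 300/1081 in ≈ 0.278 in
Ia = 0.2·(300/1081) = 60/1081 in ≈ 0.056 in
Since P=6.520 > Ia=0.056: effective rainfall P−Ia = 174703/27025 in
Q: (174703/27025)² ÷ (182203/27025) = 30521138209/4924036075 in (≈ 6.198 in)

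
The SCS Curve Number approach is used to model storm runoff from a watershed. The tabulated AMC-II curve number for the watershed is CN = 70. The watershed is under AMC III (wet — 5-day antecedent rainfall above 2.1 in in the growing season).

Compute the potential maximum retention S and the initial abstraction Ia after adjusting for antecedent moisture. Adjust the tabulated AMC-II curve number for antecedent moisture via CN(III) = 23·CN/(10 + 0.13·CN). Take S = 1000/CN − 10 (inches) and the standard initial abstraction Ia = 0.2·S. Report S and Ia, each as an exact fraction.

S = 300/161 in ≈ 1.863 in; Ia = 60/161 in ≈ 0.373 in

CN(III) from CN(II)=70: (23·70)/(10 + 0.13·70) = 16100/191 ≈ 84.293
Retention S: 1000/CN − 10 with CN=84.293 → S = 300/161 ≈ 1.863 in
Initial abstraction Ia = S/5 = (300/161)/5 = 60/161 ≈ 0.373 in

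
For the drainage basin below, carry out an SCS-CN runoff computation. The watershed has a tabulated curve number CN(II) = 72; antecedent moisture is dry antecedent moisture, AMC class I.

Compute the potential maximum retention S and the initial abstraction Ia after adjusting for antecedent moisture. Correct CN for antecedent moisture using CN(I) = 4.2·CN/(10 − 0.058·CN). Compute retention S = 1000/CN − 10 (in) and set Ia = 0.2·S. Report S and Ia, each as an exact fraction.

Dry (AMC I): CN(I) = 4.2·72/(10 − 0.058·72) = (1512/5)/(728/125) = 675/13 ≈ 51.923
S = 1000/(675/13) − 10 = 250/27 in ≈ 9.259 in
Initial abstraction Ia = S/5 = (250/27)/5 = 50/27 ≈ 1.852 in

S = 250/27 in ≈ 9.259 in; Ia = 50/27 in ≈ 1.852 in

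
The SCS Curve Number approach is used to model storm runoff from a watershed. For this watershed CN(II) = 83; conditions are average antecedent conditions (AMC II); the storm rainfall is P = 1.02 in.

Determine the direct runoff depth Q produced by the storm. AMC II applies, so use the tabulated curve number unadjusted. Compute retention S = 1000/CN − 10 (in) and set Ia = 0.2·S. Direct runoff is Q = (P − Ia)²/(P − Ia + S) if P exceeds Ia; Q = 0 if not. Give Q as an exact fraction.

Q = 377417/2693350 in ≈ 0.140 in

CN(II) = 83; AMC II needs no correction.
Retention S: 1000/CN − 10 with CN=83.000 → S = 170/83 ≈ 2.048 in
Ia = 0.2·(170/83) = 34/83 in ≈ 0.410 in
P − Ia = 1.020 − 0.410 = 2533/4150 ≈ 0.610 in (> 0, runoff occurs)
Q = (2533/4150)²/((2533/4150) + 170/83) = (6416089/17222500)/(11033/4150) = 377417/2693350 in ≈ 0.140 in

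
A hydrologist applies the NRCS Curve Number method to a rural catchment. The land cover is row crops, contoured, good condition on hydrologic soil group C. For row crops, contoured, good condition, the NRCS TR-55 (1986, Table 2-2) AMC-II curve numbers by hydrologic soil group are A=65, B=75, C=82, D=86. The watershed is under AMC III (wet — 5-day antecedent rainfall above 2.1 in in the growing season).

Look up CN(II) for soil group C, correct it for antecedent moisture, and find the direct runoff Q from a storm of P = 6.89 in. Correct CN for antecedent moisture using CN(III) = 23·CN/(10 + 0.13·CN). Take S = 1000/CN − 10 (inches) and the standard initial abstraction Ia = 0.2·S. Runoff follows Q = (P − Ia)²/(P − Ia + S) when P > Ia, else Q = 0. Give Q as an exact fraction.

NRCS table: row crops, contoured, good condition, soil group C → CN(II) = 82
Adjust CN=82 to AMC III: 23·82/(10 + 0.13·82) → 1886 ÷ (1033/50) = 94300/1033 ≈ 91.288
S = 1000/(94300/1033) − 10 = 900/943 in ≈ 0.954 in
Initial abstraction Ia = S/5 = (900/943)/5 = 180/943 ≈ 0.191 in
P − Ia = 6.890 − 0.191 = 631727/94300 ≈ 6.699 in (> 0, runoff occurs)
Q = (631727/94300)²/((631727/94300) + 900/943) = (399079002529/8892490000)/(721727/94300) = 399079002529/68058856100 in ≈ 5.864 in

Q = 399079002529/68058856100 in ≈ 5.864 in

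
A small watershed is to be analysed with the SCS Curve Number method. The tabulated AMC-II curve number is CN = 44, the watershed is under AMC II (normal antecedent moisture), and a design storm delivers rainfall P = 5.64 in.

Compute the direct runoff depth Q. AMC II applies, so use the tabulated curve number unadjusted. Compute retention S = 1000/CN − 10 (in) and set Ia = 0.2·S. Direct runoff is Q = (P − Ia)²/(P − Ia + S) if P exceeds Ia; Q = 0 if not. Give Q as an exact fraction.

AMC II — tabulated CN = 44 applies directly.
S = 1000/44 − 10 = 140/11 in ≈ 12.727 in
Initial abstraction Ia = S/5 = (140/11)/5 = 28/11 ≈ 2.545 in
Since P=5.640 > Ia=2.545: effective rainfall P−Ia = 851/275 in
Q: (851/275)² ÷ (4351/275) = 724201/1196525 in (≈ 0.605 in)

Q = 724201/1196525 in ≈ 0.605 in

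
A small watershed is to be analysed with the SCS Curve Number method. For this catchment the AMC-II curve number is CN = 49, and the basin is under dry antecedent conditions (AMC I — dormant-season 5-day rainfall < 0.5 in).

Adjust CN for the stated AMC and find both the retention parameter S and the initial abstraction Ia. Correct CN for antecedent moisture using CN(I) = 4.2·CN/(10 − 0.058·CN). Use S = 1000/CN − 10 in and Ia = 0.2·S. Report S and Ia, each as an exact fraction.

S = 8500/343 in ≈ 24.781 in; Ia = 1700/343 in ≈ 4.956 in

Adjust CN=49 to AMC I: 4.2·49/(10 − 0.058·49) → (1029/5) ÷ (3579/500) = 34300/1193 ≈ 28.751
Retention S: 1000/CN − 10 with CN=28.751 → S = 8500/343 ≈ 24.781 in
Initial abstraction Ia = S/5 = (8500/343)/5 = 1700/343 ≈ 4.956 in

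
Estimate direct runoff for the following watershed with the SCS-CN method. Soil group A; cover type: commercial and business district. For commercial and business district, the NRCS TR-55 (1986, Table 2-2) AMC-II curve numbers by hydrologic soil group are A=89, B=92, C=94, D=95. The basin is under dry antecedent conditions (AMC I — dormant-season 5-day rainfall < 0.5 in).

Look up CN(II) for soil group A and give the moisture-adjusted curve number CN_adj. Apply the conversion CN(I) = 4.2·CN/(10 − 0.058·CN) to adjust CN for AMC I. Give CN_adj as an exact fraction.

NRCS table: commercial and business district, soil group A → CN(II) = 89
Dry (AMC I): CN(I) = 4.2·89/(10 − 0.058·89) = (1869/5)/(2419/500) = 186900/2419 ≈ 77.263

CN_adj = 186900/2419 ≈ 77.263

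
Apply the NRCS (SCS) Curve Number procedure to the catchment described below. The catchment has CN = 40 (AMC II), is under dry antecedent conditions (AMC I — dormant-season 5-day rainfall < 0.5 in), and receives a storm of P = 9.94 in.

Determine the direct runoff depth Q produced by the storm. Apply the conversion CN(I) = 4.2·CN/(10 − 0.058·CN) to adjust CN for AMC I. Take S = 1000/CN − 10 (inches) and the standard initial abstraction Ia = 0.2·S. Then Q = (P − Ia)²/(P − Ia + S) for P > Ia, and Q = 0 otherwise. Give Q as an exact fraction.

Dry (AMC I): CN(I) = 4.2·40/(10 − 0.058·40) = 168/(192/25) = 175/8 ≈ 21.875
Max retention: S = 1000/(175/8) − 10 = 250/7 in (≈ 35.714 in)
Ia = 0.2S: 0.2·35.714 = 7.143 in (exactly 50/7)
P − Ia = 9.940 − 7.143 = 979/350 ≈ 2.797 in (> 0, runoff occurs)
Q: (979/350)² ÷ (13479/350) = 958441/4717650 in (≈ 0.203 in)

Q = 958441/4717650 in ≈ 0.203 in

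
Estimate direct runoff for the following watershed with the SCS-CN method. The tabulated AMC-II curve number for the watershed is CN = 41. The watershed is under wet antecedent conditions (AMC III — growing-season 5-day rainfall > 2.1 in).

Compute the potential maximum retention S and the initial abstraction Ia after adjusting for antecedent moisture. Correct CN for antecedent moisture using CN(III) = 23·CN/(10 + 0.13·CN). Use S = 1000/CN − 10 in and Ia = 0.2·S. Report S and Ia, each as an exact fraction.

Adjust CN=41 to AMC III: 23·41/(10 + 0.13·41) → 943 ÷ (1533/100) = 94300/1533 ≈ 61.513
Retention S: 1000/CN − 10 with CN=61.513 → S = 5900/943 ≈ 6.257 in
Ia = 0.2·(5900/943) = 1180/943 in ≈ 1.251 in

S = 5900/943 in ≈ 6.257 in; Ia = 1180/943 in ≈ 1.251 in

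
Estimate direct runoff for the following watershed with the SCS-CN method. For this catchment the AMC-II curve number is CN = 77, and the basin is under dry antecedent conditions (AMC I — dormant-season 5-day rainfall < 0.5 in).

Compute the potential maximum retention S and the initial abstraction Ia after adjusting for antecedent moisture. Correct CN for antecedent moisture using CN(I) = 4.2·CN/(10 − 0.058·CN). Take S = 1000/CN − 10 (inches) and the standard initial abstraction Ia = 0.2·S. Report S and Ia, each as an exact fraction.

Adjust CN=77 to AMC I: 4.2·77/(10 − 0.058·77) → (1617/5) ÷ (2767/500) = 161700/2767 ≈ 58.439
Max retention: S = 1000/(161700/2767) − 10 = 11500/1617 in (≈ 7.112 in)
Ia = 0.2·(11500/1617) = 2300/1617 in ≈ 1.422 in

S = 11500/1617 in ≈ 7.112 in; Ia = 2300/1617 in ≈ 1.422 in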